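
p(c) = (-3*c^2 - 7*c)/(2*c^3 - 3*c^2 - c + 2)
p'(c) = (-6*c - 7)/(2*c^3 - 3*c^2 - c + 2) + (-3*c^2 - 7*c)*(-6*c^2 + 6*c + 1)/(2*c^3 - 3*c^2 - c + 2)^2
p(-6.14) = 0.12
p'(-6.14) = 0.00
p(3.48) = -1.31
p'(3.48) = 0.83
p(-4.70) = 0.12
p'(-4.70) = -0.00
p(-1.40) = -0.49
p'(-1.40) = -1.36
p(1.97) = -6.91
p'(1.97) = 14.56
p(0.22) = -1.02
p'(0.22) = -6.27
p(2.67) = -2.50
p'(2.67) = 2.59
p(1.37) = -107.18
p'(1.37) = 1433.63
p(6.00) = -0.47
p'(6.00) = 0.13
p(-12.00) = 0.09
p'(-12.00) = 0.00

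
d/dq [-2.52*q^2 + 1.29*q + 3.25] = 1.29 - 5.04*q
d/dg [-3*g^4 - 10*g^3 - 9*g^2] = 6*g*(-2*g^2 - 5*g - 3)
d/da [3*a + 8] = 3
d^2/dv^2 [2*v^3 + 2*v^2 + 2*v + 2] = 12*v + 4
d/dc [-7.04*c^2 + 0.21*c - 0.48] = 0.21 - 14.08*c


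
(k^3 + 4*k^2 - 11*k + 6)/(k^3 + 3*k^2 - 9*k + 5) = (k + 6)/(k + 5)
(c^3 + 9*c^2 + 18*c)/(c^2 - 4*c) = (c^2 + 9*c + 18)/(c - 4)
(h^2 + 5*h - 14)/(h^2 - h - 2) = (h + 7)/(h + 1)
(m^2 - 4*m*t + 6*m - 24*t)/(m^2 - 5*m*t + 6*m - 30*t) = (-m + 4*t)/(-m + 5*t)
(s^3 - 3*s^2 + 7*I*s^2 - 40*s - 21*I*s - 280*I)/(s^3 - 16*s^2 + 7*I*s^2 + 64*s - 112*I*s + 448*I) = (s + 5)/(s - 8)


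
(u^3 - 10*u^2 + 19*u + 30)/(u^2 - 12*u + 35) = (u^2 - 5*u - 6)/(u - 7)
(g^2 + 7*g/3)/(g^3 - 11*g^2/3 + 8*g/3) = (3*g + 7)/(3*g^2 - 11*g + 8)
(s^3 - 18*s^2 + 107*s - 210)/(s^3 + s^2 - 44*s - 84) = (s^2 - 11*s + 30)/(s^2 + 8*s + 12)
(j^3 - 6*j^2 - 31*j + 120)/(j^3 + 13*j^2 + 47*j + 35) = (j^2 - 11*j + 24)/(j^2 + 8*j + 7)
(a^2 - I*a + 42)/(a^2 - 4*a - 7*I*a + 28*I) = (a + 6*I)/(a - 4)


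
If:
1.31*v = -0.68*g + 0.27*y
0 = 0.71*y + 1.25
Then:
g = -1.92647058823529*v - 0.699047224523612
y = -1.76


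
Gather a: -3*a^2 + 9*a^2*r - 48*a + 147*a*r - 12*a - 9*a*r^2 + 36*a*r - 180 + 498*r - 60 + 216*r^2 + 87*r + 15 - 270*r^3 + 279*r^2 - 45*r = a^2*(9*r - 3) + a*(-9*r^2 + 183*r - 60) - 270*r^3 + 495*r^2 + 540*r - 225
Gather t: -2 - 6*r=-6*r - 2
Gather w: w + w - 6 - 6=2*w - 12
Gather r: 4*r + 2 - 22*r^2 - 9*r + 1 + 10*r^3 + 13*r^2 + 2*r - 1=10*r^3 - 9*r^2 - 3*r + 2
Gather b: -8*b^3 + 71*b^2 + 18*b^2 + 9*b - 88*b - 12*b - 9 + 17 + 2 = -8*b^3 + 89*b^2 - 91*b + 10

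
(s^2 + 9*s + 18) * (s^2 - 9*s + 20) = s^4 - 43*s^2 + 18*s + 360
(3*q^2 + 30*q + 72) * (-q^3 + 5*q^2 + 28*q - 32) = -3*q^5 - 15*q^4 + 162*q^3 + 1104*q^2 + 1056*q - 2304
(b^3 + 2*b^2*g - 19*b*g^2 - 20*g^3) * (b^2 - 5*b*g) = b^5 - 3*b^4*g - 29*b^3*g^2 + 75*b^2*g^3 + 100*b*g^4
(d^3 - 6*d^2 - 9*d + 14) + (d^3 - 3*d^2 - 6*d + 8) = 2*d^3 - 9*d^2 - 15*d + 22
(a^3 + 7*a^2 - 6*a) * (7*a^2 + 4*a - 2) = 7*a^5 + 53*a^4 - 16*a^3 - 38*a^2 + 12*a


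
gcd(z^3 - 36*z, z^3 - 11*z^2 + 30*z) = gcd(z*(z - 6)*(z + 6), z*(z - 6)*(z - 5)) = z^2 - 6*z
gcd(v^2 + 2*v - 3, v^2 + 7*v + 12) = v + 3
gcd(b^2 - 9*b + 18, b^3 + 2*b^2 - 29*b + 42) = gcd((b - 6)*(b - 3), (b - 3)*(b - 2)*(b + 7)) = b - 3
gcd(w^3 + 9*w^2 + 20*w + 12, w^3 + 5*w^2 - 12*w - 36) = w^2 + 8*w + 12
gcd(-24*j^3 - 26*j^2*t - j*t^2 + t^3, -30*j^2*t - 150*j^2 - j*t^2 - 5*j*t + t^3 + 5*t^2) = -6*j + t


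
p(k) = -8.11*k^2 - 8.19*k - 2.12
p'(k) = -16.22*k - 8.19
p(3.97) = -162.46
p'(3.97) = -72.58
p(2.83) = -90.25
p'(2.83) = -54.09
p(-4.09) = -104.29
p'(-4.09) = 58.15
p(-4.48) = -128.20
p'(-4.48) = 64.48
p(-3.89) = -92.98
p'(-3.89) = 54.91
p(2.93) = -95.74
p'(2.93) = -55.71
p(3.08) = -104.28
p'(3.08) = -58.15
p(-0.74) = -0.50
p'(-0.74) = 3.81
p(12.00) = -1268.24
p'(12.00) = -202.83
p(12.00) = -1268.24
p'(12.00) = -202.83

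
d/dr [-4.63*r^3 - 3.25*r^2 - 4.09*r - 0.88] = -13.89*r^2 - 6.5*r - 4.09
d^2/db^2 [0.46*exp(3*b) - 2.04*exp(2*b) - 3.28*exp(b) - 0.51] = (4.14*exp(2*b) - 8.16*exp(b) - 3.28)*exp(b)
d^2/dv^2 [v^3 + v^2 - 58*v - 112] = 6*v + 2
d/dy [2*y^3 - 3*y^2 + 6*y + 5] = 6*y^2 - 6*y + 6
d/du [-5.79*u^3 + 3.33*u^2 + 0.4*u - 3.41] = -17.37*u^2 + 6.66*u + 0.4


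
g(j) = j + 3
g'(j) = 1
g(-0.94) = 2.06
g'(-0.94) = 1.00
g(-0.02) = 2.98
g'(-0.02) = 1.00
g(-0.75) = 2.25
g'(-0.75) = 1.00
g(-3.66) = -0.66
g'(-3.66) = 1.00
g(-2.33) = 0.67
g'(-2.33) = 1.00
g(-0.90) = 2.10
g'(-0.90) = 1.00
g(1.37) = 4.37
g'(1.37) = 1.00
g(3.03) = 6.03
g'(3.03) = 1.00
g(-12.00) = -9.00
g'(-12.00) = 1.00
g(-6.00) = -3.00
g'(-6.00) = 1.00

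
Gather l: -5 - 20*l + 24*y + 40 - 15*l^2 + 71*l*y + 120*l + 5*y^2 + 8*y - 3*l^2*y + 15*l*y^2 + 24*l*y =l^2*(-3*y - 15) + l*(15*y^2 + 95*y + 100) + 5*y^2 + 32*y + 35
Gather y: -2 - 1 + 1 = -2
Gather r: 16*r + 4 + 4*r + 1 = 20*r + 5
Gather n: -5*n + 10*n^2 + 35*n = 10*n^2 + 30*n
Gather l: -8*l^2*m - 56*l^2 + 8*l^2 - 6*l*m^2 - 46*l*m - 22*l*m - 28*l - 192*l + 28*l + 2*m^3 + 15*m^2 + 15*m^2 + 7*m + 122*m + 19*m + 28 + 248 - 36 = l^2*(-8*m - 48) + l*(-6*m^2 - 68*m - 192) + 2*m^3 + 30*m^2 + 148*m + 240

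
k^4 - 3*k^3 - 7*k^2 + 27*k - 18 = (k - 3)*(k - 2)*(k - 1)*(k + 3)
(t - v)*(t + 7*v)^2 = t^3 + 13*t^2*v + 35*t*v^2 - 49*v^3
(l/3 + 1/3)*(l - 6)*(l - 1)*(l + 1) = l^4/3 - 5*l^3/3 - 7*l^2/3 + 5*l/3 + 2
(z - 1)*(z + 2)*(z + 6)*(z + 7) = z^4 + 14*z^3 + 53*z^2 + 16*z - 84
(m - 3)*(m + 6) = m^2 + 3*m - 18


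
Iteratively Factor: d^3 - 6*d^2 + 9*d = (d - 3)*(d^2 - 3*d) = (d - 3)^2*(d)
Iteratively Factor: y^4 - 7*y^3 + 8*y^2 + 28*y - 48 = (y - 3)*(y^3 - 4*y^2 - 4*y + 16) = (y - 4)*(y - 3)*(y^2 - 4) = (y - 4)*(y - 3)*(y + 2)*(y - 2)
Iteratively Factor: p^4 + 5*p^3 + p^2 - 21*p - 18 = (p + 3)*(p^3 + 2*p^2 - 5*p - 6) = (p - 2)*(p + 3)*(p^2 + 4*p + 3) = (p - 2)*(p + 1)*(p + 3)*(p + 3)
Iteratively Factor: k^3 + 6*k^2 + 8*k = (k + 4)*(k^2 + 2*k) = (k + 2)*(k + 4)*(k)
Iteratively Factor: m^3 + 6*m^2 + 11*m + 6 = (m + 3)*(m^2 + 3*m + 2) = (m + 1)*(m + 3)*(m + 2)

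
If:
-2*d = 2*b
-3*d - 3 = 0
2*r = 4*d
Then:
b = 1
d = -1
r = -2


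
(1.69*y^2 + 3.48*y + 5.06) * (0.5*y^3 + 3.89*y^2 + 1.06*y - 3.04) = 0.845*y^5 + 8.3141*y^4 + 17.8586*y^3 + 18.2346*y^2 - 5.2156*y - 15.3824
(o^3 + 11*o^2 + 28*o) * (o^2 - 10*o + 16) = o^5 + o^4 - 66*o^3 - 104*o^2 + 448*o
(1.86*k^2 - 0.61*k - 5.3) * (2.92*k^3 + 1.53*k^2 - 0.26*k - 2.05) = 5.4312*k^5 + 1.0646*k^4 - 16.8929*k^3 - 11.7634*k^2 + 2.6285*k + 10.865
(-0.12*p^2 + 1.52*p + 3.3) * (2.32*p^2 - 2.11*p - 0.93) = -0.2784*p^4 + 3.7796*p^3 + 4.5604*p^2 - 8.3766*p - 3.069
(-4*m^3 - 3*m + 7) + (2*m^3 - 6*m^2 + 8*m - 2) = -2*m^3 - 6*m^2 + 5*m + 5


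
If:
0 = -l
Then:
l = 0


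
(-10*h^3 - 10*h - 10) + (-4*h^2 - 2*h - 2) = -10*h^3 - 4*h^2 - 12*h - 12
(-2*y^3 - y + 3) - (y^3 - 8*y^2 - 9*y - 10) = -3*y^3 + 8*y^2 + 8*y + 13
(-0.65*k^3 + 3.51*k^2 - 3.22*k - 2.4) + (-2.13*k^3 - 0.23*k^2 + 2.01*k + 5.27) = -2.78*k^3 + 3.28*k^2 - 1.21*k + 2.87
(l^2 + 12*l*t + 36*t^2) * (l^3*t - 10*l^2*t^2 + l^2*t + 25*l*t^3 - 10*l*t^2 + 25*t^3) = l^5*t + 2*l^4*t^2 + l^4*t - 59*l^3*t^3 + 2*l^3*t^2 - 60*l^2*t^4 - 59*l^2*t^3 + 900*l*t^5 - 60*l*t^4 + 900*t^5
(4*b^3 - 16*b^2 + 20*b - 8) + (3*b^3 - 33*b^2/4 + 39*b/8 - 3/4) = 7*b^3 - 97*b^2/4 + 199*b/8 - 35/4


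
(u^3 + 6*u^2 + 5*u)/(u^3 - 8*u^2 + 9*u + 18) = u*(u + 5)/(u^2 - 9*u + 18)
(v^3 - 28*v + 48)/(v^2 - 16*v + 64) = (v^3 - 28*v + 48)/(v^2 - 16*v + 64)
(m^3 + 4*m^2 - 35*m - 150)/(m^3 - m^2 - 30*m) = (m + 5)/m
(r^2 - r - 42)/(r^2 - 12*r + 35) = (r + 6)/(r - 5)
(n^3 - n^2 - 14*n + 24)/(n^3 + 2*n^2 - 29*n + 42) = (n + 4)/(n + 7)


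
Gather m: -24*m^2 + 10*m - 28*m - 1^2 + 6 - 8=-24*m^2 - 18*m - 3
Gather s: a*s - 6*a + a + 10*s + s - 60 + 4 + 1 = -5*a + s*(a + 11) - 55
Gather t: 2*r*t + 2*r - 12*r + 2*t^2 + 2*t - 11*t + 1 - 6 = -10*r + 2*t^2 + t*(2*r - 9) - 5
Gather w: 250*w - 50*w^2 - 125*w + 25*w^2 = -25*w^2 + 125*w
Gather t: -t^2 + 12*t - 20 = -t^2 + 12*t - 20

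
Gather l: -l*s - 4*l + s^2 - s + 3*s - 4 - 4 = l*(-s - 4) + s^2 + 2*s - 8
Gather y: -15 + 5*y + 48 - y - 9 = 4*y + 24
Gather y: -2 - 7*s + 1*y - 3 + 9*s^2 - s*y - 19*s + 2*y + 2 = 9*s^2 - 26*s + y*(3 - s) - 3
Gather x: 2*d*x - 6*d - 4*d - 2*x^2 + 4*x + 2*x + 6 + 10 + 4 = -10*d - 2*x^2 + x*(2*d + 6) + 20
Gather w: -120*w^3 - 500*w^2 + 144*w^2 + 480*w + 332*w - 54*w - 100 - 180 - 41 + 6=-120*w^3 - 356*w^2 + 758*w - 315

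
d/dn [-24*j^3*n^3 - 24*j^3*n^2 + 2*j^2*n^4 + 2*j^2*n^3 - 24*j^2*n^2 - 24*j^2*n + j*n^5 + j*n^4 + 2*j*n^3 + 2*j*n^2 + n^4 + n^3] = -72*j^3*n^2 - 48*j^3*n + 8*j^2*n^3 + 6*j^2*n^2 - 48*j^2*n - 24*j^2 + 5*j*n^4 + 4*j*n^3 + 6*j*n^2 + 4*j*n + 4*n^3 + 3*n^2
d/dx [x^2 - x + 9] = 2*x - 1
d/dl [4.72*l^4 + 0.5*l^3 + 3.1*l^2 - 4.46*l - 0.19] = 18.88*l^3 + 1.5*l^2 + 6.2*l - 4.46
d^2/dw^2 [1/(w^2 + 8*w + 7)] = 2*(-w^2 - 8*w + 4*(w + 4)^2 - 7)/(w^2 + 8*w + 7)^3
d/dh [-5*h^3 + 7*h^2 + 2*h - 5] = -15*h^2 + 14*h + 2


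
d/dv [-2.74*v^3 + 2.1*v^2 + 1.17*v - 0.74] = -8.22*v^2 + 4.2*v + 1.17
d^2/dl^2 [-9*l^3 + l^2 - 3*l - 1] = 2 - 54*l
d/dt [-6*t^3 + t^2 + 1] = 2*t*(1 - 9*t)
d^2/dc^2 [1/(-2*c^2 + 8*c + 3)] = 4*(-2*c^2 + 8*c + 8*(c - 2)^2 + 3)/(-2*c^2 + 8*c + 3)^3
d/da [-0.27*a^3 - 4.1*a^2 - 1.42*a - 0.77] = -0.81*a^2 - 8.2*a - 1.42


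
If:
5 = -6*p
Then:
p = -5/6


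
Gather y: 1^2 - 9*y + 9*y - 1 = 0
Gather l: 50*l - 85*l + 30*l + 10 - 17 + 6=-5*l - 1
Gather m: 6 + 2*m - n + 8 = 2*m - n + 14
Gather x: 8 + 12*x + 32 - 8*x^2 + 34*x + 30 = -8*x^2 + 46*x + 70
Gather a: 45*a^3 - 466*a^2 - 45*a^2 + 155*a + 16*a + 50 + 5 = 45*a^3 - 511*a^2 + 171*a + 55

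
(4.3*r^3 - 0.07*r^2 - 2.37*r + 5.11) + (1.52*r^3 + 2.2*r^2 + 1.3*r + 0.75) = 5.82*r^3 + 2.13*r^2 - 1.07*r + 5.86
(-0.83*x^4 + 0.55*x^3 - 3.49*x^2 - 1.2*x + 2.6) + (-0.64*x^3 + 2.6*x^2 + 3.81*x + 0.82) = -0.83*x^4 - 0.09*x^3 - 0.89*x^2 + 2.61*x + 3.42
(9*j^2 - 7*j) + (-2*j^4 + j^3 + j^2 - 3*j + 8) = -2*j^4 + j^3 + 10*j^2 - 10*j + 8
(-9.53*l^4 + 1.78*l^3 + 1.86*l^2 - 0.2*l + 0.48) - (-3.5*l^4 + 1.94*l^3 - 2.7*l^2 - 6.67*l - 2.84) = -6.03*l^4 - 0.16*l^3 + 4.56*l^2 + 6.47*l + 3.32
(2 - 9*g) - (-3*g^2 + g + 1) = 3*g^2 - 10*g + 1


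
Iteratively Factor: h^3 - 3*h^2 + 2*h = (h - 1)*(h^2 - 2*h) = h*(h - 1)*(h - 2)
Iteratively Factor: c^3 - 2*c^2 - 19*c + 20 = (c - 5)*(c^2 + 3*c - 4) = (c - 5)*(c + 4)*(c - 1)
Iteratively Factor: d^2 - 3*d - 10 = (d + 2)*(d - 5)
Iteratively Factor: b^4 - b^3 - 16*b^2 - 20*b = (b)*(b^3 - b^2 - 16*b - 20) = b*(b + 2)*(b^2 - 3*b - 10) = b*(b + 2)^2*(b - 5)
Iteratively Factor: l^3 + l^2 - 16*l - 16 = (l + 4)*(l^2 - 3*l - 4) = (l - 4)*(l + 4)*(l + 1)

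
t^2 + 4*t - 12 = (t - 2)*(t + 6)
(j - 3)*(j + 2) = j^2 - j - 6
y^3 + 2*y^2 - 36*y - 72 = (y - 6)*(y + 2)*(y + 6)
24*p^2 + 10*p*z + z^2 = (4*p + z)*(6*p + z)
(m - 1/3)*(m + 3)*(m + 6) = m^3 + 26*m^2/3 + 15*m - 6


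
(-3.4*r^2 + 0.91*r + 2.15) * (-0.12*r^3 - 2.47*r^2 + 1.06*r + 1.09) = 0.408*r^5 + 8.2888*r^4 - 6.1097*r^3 - 8.0519*r^2 + 3.2709*r + 2.3435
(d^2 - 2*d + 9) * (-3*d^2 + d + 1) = -3*d^4 + 7*d^3 - 28*d^2 + 7*d + 9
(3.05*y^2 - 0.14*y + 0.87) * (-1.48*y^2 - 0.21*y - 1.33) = -4.514*y^4 - 0.4333*y^3 - 5.3147*y^2 + 0.00350000000000003*y - 1.1571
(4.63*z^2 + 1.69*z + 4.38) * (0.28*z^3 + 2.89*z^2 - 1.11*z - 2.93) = 1.2964*z^5 + 13.8539*z^4 + 0.9712*z^3 - 2.7836*z^2 - 9.8135*z - 12.8334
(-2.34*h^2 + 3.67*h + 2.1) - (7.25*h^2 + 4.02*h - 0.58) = -9.59*h^2 - 0.35*h + 2.68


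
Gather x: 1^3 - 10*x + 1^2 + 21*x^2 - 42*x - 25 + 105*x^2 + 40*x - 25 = 126*x^2 - 12*x - 48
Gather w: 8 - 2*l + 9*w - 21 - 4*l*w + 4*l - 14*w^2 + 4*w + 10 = 2*l - 14*w^2 + w*(13 - 4*l) - 3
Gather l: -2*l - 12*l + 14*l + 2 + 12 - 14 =0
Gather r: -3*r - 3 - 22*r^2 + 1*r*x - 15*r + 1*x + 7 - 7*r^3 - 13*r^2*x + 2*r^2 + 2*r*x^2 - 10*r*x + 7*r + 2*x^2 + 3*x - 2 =-7*r^3 + r^2*(-13*x - 20) + r*(2*x^2 - 9*x - 11) + 2*x^2 + 4*x + 2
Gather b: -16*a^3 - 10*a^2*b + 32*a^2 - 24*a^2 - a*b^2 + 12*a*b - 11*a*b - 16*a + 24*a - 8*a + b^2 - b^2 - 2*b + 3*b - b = -16*a^3 + 8*a^2 - a*b^2 + b*(-10*a^2 + a)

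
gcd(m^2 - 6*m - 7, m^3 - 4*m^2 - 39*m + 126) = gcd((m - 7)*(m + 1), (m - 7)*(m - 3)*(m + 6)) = m - 7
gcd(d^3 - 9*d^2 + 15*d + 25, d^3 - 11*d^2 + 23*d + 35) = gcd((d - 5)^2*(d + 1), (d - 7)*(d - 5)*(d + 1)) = d^2 - 4*d - 5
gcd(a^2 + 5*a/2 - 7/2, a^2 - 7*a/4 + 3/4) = a - 1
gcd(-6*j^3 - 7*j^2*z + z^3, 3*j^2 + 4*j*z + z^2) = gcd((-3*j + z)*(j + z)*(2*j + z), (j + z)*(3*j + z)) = j + z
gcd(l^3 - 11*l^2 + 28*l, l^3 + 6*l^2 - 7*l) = l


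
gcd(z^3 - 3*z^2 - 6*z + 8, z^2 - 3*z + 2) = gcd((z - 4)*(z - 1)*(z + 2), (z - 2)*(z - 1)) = z - 1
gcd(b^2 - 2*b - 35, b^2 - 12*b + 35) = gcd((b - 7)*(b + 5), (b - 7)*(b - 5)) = b - 7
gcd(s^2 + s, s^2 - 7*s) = s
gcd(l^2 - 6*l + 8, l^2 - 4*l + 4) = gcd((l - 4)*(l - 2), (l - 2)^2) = l - 2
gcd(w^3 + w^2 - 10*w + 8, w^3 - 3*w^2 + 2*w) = w^2 - 3*w + 2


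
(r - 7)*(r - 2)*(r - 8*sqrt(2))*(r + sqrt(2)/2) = r^4 - 15*sqrt(2)*r^3/2 - 9*r^3 + 6*r^2 + 135*sqrt(2)*r^2/2 - 105*sqrt(2)*r + 72*r - 112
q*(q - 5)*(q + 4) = q^3 - q^2 - 20*q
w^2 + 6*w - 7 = (w - 1)*(w + 7)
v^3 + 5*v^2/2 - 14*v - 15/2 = (v - 3)*(v + 1/2)*(v + 5)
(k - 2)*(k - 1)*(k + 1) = k^3 - 2*k^2 - k + 2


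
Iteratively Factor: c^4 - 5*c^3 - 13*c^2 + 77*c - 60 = (c - 1)*(c^3 - 4*c^2 - 17*c + 60) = (c - 5)*(c - 1)*(c^2 + c - 12) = (c - 5)*(c - 1)*(c + 4)*(c - 3)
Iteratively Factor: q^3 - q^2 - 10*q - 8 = (q + 1)*(q^2 - 2*q - 8) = (q - 4)*(q + 1)*(q + 2)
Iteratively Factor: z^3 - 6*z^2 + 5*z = (z - 1)*(z^2 - 5*z) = (z - 5)*(z - 1)*(z)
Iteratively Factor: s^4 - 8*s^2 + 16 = (s + 2)*(s^3 - 2*s^2 - 4*s + 8) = (s - 2)*(s + 2)*(s^2 - 4) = (s - 2)*(s + 2)^2*(s - 2)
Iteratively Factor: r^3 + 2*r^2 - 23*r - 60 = (r + 4)*(r^2 - 2*r - 15) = (r + 3)*(r + 4)*(r - 5)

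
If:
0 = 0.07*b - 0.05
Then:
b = 0.71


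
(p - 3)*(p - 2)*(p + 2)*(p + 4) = p^4 + p^3 - 16*p^2 - 4*p + 48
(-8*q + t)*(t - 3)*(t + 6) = -8*q*t^2 - 24*q*t + 144*q + t^3 + 3*t^2 - 18*t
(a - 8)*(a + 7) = a^2 - a - 56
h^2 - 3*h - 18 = (h - 6)*(h + 3)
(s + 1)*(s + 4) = s^2 + 5*s + 4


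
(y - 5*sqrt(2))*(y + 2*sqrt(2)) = y^2 - 3*sqrt(2)*y - 20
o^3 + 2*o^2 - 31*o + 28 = (o - 4)*(o - 1)*(o + 7)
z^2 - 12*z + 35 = (z - 7)*(z - 5)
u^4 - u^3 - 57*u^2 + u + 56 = (u - 8)*(u - 1)*(u + 1)*(u + 7)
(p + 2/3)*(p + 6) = p^2 + 20*p/3 + 4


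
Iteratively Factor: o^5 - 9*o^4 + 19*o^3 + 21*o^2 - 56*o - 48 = (o - 4)*(o^4 - 5*o^3 - o^2 + 17*o + 12) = (o - 4)^2*(o^3 - o^2 - 5*o - 3) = (o - 4)^2*(o + 1)*(o^2 - 2*o - 3) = (o - 4)^2*(o + 1)^2*(o - 3)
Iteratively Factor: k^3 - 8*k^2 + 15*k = (k)*(k^2 - 8*k + 15) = k*(k - 5)*(k - 3)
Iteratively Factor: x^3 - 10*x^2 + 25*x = (x)*(x^2 - 10*x + 25) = x*(x - 5)*(x - 5)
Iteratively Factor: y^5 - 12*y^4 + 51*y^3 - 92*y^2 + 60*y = (y - 3)*(y^4 - 9*y^3 + 24*y^2 - 20*y) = (y - 3)*(y - 2)*(y^3 - 7*y^2 + 10*y) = (y - 3)*(y - 2)^2*(y^2 - 5*y) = y*(y - 3)*(y - 2)^2*(y - 5)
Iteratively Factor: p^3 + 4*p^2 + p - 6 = (p - 1)*(p^2 + 5*p + 6) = (p - 1)*(p + 2)*(p + 3)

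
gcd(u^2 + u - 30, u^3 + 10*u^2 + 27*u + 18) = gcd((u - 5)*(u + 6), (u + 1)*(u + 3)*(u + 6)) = u + 6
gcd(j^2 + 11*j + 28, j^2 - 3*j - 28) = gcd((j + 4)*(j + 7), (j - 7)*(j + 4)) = j + 4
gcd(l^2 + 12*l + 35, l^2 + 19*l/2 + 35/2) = l + 7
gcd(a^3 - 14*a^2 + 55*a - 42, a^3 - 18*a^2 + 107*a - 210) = a^2 - 13*a + 42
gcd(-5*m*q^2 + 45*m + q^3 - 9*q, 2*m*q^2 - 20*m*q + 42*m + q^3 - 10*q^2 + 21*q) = q - 3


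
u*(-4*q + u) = -4*q*u + u^2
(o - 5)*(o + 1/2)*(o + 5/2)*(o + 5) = o^4 + 3*o^3 - 95*o^2/4 - 75*o - 125/4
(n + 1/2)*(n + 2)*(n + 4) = n^3 + 13*n^2/2 + 11*n + 4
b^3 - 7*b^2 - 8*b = b*(b - 8)*(b + 1)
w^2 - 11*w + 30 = (w - 6)*(w - 5)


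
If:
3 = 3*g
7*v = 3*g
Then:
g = 1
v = 3/7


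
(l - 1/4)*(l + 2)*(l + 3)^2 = l^4 + 31*l^3/4 + 19*l^2 + 51*l/4 - 9/2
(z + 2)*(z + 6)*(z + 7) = z^3 + 15*z^2 + 68*z + 84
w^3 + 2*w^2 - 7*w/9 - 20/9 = (w - 1)*(w + 4/3)*(w + 5/3)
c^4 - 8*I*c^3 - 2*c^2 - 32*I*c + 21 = (c - 7*I)*(c - 3*I)*(c + I)^2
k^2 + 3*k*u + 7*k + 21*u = (k + 7)*(k + 3*u)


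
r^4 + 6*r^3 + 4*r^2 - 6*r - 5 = (r - 1)*(r + 1)^2*(r + 5)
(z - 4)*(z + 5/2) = z^2 - 3*z/2 - 10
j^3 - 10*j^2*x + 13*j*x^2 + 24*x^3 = (j - 8*x)*(j - 3*x)*(j + x)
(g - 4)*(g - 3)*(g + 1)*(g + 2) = g^4 - 4*g^3 - 7*g^2 + 22*g + 24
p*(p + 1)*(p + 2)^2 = p^4 + 5*p^3 + 8*p^2 + 4*p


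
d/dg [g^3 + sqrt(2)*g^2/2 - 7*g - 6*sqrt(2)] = 3*g^2 + sqrt(2)*g - 7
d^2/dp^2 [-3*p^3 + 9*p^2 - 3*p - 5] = 18 - 18*p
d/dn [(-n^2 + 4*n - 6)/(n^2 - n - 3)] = 3*(-n^2 + 6*n - 6)/(n^4 - 2*n^3 - 5*n^2 + 6*n + 9)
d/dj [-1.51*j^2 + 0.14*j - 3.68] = 0.14 - 3.02*j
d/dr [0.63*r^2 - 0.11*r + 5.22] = 1.26*r - 0.11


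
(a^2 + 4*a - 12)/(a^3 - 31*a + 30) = (a - 2)/(a^2 - 6*a + 5)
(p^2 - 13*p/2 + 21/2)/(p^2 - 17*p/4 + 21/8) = 4*(p - 3)/(4*p - 3)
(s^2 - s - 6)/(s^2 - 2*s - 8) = (s - 3)/(s - 4)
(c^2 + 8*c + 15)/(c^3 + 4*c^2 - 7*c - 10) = (c + 3)/(c^2 - c - 2)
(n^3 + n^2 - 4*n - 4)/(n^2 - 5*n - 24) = (-n^3 - n^2 + 4*n + 4)/(-n^2 + 5*n + 24)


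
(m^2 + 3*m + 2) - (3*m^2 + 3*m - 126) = 128 - 2*m^2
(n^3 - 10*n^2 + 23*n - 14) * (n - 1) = n^4 - 11*n^3 + 33*n^2 - 37*n + 14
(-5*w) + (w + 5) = 5 - 4*w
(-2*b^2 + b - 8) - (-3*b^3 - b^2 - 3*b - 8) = 3*b^3 - b^2 + 4*b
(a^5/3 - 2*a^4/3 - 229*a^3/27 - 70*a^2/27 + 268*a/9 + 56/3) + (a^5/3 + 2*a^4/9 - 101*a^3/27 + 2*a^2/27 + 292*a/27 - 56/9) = 2*a^5/3 - 4*a^4/9 - 110*a^3/9 - 68*a^2/27 + 1096*a/27 + 112/9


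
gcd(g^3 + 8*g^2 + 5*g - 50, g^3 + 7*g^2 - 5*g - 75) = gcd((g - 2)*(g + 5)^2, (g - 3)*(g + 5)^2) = g^2 + 10*g + 25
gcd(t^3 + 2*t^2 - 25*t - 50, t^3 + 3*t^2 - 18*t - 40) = t^2 + 7*t + 10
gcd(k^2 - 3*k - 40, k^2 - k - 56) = k - 8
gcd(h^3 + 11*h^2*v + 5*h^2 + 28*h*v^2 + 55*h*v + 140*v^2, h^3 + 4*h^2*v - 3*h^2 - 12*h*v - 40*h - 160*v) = h^2 + 4*h*v + 5*h + 20*v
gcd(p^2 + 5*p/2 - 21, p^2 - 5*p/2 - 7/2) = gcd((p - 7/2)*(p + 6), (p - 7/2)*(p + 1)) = p - 7/2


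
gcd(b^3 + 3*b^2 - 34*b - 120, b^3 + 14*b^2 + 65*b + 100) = b^2 + 9*b + 20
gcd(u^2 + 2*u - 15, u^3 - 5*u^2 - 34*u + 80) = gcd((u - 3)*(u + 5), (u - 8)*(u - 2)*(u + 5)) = u + 5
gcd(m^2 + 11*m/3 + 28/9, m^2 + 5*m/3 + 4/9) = m + 4/3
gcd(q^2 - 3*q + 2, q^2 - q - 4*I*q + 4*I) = q - 1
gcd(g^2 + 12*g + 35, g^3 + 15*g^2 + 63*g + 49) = g + 7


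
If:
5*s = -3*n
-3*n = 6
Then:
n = -2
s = 6/5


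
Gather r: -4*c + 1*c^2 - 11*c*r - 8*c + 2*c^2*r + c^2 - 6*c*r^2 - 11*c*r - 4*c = 2*c^2 - 6*c*r^2 - 16*c + r*(2*c^2 - 22*c)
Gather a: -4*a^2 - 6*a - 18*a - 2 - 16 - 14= -4*a^2 - 24*a - 32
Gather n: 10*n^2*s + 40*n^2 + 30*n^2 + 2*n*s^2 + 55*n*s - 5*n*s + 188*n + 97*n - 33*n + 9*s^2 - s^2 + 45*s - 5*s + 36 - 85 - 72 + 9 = n^2*(10*s + 70) + n*(2*s^2 + 50*s + 252) + 8*s^2 + 40*s - 112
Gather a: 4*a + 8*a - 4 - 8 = 12*a - 12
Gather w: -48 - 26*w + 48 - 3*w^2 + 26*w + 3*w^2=0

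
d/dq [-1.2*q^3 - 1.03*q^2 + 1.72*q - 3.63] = -3.6*q^2 - 2.06*q + 1.72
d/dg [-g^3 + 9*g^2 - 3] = 3*g*(6 - g)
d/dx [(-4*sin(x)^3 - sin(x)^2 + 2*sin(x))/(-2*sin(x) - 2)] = (8*sin(x)^3 + 13*sin(x)^2 + 2*sin(x) - 2)*cos(x)/(2*(sin(x) + 1)^2)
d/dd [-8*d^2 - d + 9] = -16*d - 1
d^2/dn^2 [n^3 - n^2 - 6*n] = 6*n - 2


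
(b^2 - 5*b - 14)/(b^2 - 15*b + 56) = (b + 2)/(b - 8)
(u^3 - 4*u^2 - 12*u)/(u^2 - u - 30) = u*(u + 2)/(u + 5)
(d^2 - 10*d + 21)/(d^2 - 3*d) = (d - 7)/d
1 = 1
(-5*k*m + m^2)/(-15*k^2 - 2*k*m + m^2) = m/(3*k + m)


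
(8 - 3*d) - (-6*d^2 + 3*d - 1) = 6*d^2 - 6*d + 9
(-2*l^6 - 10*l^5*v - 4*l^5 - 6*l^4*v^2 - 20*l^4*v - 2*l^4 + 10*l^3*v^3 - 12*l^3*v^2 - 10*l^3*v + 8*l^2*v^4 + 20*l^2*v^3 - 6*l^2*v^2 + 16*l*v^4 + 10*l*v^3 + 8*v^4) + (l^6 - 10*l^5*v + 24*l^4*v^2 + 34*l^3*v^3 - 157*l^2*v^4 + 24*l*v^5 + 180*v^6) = -l^6 - 20*l^5*v - 4*l^5 + 18*l^4*v^2 - 20*l^4*v - 2*l^4 + 44*l^3*v^3 - 12*l^3*v^2 - 10*l^3*v - 149*l^2*v^4 + 20*l^2*v^3 - 6*l^2*v^2 + 24*l*v^5 + 16*l*v^4 + 10*l*v^3 + 180*v^6 + 8*v^4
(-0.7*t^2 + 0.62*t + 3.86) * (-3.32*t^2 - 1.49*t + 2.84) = 2.324*t^4 - 1.0154*t^3 - 15.727*t^2 - 3.9906*t + 10.9624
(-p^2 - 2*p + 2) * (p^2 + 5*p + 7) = -p^4 - 7*p^3 - 15*p^2 - 4*p + 14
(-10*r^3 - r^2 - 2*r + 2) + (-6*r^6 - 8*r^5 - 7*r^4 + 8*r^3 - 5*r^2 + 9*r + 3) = -6*r^6 - 8*r^5 - 7*r^4 - 2*r^3 - 6*r^2 + 7*r + 5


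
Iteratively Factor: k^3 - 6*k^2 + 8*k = (k - 4)*(k^2 - 2*k) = k*(k - 4)*(k - 2)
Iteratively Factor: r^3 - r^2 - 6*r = (r)*(r^2 - r - 6) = r*(r + 2)*(r - 3)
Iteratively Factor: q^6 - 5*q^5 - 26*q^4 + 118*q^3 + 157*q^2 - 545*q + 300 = (q - 1)*(q^5 - 4*q^4 - 30*q^3 + 88*q^2 + 245*q - 300) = (q - 1)*(q + 3)*(q^4 - 7*q^3 - 9*q^2 + 115*q - 100) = (q - 5)*(q - 1)*(q + 3)*(q^3 - 2*q^2 - 19*q + 20) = (q - 5)*(q - 1)^2*(q + 3)*(q^2 - q - 20) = (q - 5)^2*(q - 1)^2*(q + 3)*(q + 4)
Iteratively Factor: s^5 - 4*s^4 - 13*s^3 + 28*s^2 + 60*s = (s)*(s^4 - 4*s^3 - 13*s^2 + 28*s + 60) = s*(s - 5)*(s^3 + s^2 - 8*s - 12) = s*(s - 5)*(s - 3)*(s^2 + 4*s + 4) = s*(s - 5)*(s - 3)*(s + 2)*(s + 2)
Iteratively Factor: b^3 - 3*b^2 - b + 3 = (b - 3)*(b^2 - 1) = (b - 3)*(b - 1)*(b + 1)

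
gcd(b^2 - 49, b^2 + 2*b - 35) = b + 7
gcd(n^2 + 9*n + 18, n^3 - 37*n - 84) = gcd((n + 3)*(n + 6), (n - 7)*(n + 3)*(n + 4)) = n + 3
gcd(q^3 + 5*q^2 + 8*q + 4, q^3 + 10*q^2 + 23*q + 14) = q^2 + 3*q + 2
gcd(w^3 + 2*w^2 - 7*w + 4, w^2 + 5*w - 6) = w - 1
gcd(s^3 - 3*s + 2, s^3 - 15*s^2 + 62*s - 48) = s - 1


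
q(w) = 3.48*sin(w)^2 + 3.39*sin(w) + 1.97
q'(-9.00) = -0.48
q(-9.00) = 1.16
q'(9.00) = -5.70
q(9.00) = 3.96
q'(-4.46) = -2.53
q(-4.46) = 8.52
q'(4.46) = 0.84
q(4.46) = 1.95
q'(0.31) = 5.25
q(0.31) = 3.33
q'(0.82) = 5.78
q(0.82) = 6.31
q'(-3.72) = -6.02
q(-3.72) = 4.86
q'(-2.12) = 1.33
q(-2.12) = 1.61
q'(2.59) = -5.99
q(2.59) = 4.70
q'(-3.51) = -5.50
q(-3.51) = 3.64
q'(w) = 6.96*sin(w)*cos(w) + 3.39*cos(w)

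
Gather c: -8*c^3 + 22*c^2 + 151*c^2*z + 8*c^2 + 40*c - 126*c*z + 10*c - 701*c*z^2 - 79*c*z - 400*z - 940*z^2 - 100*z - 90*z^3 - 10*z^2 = -8*c^3 + c^2*(151*z + 30) + c*(-701*z^2 - 205*z + 50) - 90*z^3 - 950*z^2 - 500*z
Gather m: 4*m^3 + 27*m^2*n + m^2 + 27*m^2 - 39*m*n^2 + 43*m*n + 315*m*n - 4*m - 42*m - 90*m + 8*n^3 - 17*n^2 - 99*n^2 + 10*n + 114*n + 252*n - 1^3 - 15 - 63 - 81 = 4*m^3 + m^2*(27*n + 28) + m*(-39*n^2 + 358*n - 136) + 8*n^3 - 116*n^2 + 376*n - 160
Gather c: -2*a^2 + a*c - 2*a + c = -2*a^2 - 2*a + c*(a + 1)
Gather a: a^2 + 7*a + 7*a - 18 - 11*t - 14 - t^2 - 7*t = a^2 + 14*a - t^2 - 18*t - 32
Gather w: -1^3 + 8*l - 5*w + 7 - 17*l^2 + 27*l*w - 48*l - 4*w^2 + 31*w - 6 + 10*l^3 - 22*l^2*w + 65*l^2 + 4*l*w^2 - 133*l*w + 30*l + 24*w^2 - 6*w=10*l^3 + 48*l^2 - 10*l + w^2*(4*l + 20) + w*(-22*l^2 - 106*l + 20)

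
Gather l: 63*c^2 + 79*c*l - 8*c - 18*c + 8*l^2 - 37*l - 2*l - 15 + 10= 63*c^2 - 26*c + 8*l^2 + l*(79*c - 39) - 5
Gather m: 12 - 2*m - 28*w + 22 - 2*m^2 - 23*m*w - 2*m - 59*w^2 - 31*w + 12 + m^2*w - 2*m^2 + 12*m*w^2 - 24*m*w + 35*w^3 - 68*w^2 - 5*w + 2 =m^2*(w - 4) + m*(12*w^2 - 47*w - 4) + 35*w^3 - 127*w^2 - 64*w + 48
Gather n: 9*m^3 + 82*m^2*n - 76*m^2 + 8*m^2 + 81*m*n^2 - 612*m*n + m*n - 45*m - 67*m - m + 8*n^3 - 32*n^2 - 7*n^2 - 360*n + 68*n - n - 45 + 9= 9*m^3 - 68*m^2 - 113*m + 8*n^3 + n^2*(81*m - 39) + n*(82*m^2 - 611*m - 293) - 36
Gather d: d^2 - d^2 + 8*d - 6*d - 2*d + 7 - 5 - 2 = 0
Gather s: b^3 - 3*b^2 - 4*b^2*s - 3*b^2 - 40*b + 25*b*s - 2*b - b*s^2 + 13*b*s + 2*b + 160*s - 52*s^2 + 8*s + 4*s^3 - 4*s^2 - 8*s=b^3 - 6*b^2 - 40*b + 4*s^3 + s^2*(-b - 56) + s*(-4*b^2 + 38*b + 160)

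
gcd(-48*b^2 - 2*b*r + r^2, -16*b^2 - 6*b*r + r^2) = -8*b + r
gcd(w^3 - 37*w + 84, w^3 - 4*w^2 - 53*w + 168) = w^2 + 4*w - 21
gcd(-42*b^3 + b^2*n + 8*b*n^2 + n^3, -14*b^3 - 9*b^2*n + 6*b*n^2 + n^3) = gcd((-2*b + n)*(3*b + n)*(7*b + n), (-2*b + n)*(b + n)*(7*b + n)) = 14*b^2 - 5*b*n - n^2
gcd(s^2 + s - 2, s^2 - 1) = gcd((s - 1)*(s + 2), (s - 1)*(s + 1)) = s - 1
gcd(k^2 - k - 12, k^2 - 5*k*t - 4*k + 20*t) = k - 4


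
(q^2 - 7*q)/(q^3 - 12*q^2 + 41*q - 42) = q/(q^2 - 5*q + 6)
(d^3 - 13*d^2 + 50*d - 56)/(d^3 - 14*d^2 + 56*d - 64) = (d - 7)/(d - 8)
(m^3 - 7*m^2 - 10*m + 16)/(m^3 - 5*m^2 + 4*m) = (m^2 - 6*m - 16)/(m*(m - 4))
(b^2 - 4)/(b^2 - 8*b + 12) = (b + 2)/(b - 6)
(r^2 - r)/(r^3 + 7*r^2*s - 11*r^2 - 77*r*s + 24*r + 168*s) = r*(r - 1)/(r^3 + 7*r^2*s - 11*r^2 - 77*r*s + 24*r + 168*s)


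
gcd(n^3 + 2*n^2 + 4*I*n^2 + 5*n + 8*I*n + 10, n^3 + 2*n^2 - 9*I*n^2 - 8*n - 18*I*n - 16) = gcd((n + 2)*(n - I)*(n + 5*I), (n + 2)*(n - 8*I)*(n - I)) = n^2 + n*(2 - I) - 2*I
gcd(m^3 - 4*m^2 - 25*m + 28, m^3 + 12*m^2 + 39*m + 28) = m + 4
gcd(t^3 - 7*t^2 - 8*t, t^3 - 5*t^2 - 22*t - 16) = t^2 - 7*t - 8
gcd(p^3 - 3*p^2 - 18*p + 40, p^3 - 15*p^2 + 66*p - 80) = p^2 - 7*p + 10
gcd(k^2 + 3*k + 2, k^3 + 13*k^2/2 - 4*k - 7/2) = 1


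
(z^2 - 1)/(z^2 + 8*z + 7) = (z - 1)/(z + 7)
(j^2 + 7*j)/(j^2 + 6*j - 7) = j/(j - 1)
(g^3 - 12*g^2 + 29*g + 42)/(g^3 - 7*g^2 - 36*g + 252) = (g + 1)/(g + 6)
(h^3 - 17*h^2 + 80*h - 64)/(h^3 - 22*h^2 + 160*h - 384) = (h - 1)/(h - 6)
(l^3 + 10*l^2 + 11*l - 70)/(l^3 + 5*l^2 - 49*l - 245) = (l - 2)/(l - 7)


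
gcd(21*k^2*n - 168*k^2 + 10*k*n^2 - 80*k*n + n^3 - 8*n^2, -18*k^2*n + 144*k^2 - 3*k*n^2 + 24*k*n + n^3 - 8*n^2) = 3*k*n - 24*k + n^2 - 8*n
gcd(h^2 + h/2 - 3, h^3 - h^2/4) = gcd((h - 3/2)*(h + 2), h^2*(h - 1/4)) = 1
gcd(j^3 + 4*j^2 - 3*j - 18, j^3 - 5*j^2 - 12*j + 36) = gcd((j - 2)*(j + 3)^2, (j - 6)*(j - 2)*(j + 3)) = j^2 + j - 6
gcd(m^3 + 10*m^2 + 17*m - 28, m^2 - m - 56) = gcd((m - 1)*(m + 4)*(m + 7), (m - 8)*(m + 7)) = m + 7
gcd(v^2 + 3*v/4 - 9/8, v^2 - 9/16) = v - 3/4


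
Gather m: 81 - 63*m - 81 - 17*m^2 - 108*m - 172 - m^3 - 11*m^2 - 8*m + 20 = -m^3 - 28*m^2 - 179*m - 152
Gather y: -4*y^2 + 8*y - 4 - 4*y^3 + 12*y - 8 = -4*y^3 - 4*y^2 + 20*y - 12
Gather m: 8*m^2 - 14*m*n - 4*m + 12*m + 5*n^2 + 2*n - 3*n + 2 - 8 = 8*m^2 + m*(8 - 14*n) + 5*n^2 - n - 6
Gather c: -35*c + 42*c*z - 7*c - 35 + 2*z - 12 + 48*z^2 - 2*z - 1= c*(42*z - 42) + 48*z^2 - 48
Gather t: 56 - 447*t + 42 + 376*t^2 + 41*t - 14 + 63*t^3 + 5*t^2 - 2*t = 63*t^3 + 381*t^2 - 408*t + 84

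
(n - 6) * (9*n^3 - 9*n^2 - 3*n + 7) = 9*n^4 - 63*n^3 + 51*n^2 + 25*n - 42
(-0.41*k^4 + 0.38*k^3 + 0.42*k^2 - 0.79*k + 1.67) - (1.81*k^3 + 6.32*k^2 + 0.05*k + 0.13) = -0.41*k^4 - 1.43*k^3 - 5.9*k^2 - 0.84*k + 1.54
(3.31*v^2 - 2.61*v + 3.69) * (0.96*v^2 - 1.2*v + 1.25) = 3.1776*v^4 - 6.4776*v^3 + 10.8119*v^2 - 7.6905*v + 4.6125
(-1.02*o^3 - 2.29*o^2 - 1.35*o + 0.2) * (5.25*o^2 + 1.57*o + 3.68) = -5.355*o^5 - 13.6239*o^4 - 14.4364*o^3 - 9.4967*o^2 - 4.654*o + 0.736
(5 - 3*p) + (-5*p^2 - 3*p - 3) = -5*p^2 - 6*p + 2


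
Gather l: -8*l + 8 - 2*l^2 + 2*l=-2*l^2 - 6*l + 8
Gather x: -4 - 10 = -14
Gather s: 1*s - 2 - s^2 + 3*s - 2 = -s^2 + 4*s - 4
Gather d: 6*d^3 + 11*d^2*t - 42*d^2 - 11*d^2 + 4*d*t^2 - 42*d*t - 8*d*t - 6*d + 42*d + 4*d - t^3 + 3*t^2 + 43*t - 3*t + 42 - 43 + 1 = 6*d^3 + d^2*(11*t - 53) + d*(4*t^2 - 50*t + 40) - t^3 + 3*t^2 + 40*t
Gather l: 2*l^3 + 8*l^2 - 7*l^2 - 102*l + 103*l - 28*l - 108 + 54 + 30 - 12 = 2*l^3 + l^2 - 27*l - 36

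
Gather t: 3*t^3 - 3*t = 3*t^3 - 3*t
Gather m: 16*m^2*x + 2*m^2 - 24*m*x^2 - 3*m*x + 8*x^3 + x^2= m^2*(16*x + 2) + m*(-24*x^2 - 3*x) + 8*x^3 + x^2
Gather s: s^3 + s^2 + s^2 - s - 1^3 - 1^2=s^3 + 2*s^2 - s - 2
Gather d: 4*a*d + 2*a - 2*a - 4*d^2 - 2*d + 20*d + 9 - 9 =-4*d^2 + d*(4*a + 18)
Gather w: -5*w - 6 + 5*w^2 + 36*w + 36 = 5*w^2 + 31*w + 30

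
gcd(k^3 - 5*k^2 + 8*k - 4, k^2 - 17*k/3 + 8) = 1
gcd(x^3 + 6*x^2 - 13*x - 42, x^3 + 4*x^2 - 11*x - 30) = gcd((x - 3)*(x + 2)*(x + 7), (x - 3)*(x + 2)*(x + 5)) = x^2 - x - 6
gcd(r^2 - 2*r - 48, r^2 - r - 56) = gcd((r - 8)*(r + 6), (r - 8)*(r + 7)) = r - 8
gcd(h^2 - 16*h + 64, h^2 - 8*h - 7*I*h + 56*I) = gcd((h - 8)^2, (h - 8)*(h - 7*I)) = h - 8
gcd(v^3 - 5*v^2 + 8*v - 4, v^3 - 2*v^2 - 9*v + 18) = v - 2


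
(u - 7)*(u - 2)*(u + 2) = u^3 - 7*u^2 - 4*u + 28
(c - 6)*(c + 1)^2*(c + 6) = c^4 + 2*c^3 - 35*c^2 - 72*c - 36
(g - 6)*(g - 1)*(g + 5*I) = g^3 - 7*g^2 + 5*I*g^2 + 6*g - 35*I*g + 30*I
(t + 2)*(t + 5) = t^2 + 7*t + 10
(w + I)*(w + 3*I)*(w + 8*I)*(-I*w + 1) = -I*w^4 + 13*w^3 + 47*I*w^2 - 59*w - 24*I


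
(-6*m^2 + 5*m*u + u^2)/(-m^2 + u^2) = (6*m + u)/(m + u)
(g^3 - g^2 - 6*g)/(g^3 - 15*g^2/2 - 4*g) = 2*(-g^2 + g + 6)/(-2*g^2 + 15*g + 8)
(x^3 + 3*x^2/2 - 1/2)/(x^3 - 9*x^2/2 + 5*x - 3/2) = (x^2 + 2*x + 1)/(x^2 - 4*x + 3)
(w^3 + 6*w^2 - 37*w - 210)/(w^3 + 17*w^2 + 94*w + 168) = (w^2 - w - 30)/(w^2 + 10*w + 24)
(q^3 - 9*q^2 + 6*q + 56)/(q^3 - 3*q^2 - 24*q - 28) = (q - 4)/(q + 2)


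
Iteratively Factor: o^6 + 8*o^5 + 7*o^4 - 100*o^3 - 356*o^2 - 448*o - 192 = (o + 3)*(o^5 + 5*o^4 - 8*o^3 - 76*o^2 - 128*o - 64) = (o - 4)*(o + 3)*(o^4 + 9*o^3 + 28*o^2 + 36*o + 16) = (o - 4)*(o + 3)*(o + 4)*(o^3 + 5*o^2 + 8*o + 4) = (o - 4)*(o + 2)*(o + 3)*(o + 4)*(o^2 + 3*o + 2) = (o - 4)*(o + 1)*(o + 2)*(o + 3)*(o + 4)*(o + 2)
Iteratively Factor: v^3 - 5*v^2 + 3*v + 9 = (v - 3)*(v^2 - 2*v - 3) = (v - 3)*(v + 1)*(v - 3)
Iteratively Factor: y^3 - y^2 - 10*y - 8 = (y + 1)*(y^2 - 2*y - 8) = (y - 4)*(y + 1)*(y + 2)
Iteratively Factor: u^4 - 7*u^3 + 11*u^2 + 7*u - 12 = (u + 1)*(u^3 - 8*u^2 + 19*u - 12) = (u - 4)*(u + 1)*(u^2 - 4*u + 3) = (u - 4)*(u - 3)*(u + 1)*(u - 1)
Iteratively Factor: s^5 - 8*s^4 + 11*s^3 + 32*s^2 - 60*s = (s + 2)*(s^4 - 10*s^3 + 31*s^2 - 30*s) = (s - 2)*(s + 2)*(s^3 - 8*s^2 + 15*s) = (s - 3)*(s - 2)*(s + 2)*(s^2 - 5*s) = (s - 5)*(s - 3)*(s - 2)*(s + 2)*(s)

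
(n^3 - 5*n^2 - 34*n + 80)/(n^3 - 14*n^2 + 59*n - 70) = (n^2 - 3*n - 40)/(n^2 - 12*n + 35)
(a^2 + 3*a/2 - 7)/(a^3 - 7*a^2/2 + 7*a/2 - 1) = (2*a + 7)/(2*a^2 - 3*a + 1)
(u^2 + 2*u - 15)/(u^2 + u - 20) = (u - 3)/(u - 4)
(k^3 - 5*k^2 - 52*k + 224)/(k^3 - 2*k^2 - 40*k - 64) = (k^2 + 3*k - 28)/(k^2 + 6*k + 8)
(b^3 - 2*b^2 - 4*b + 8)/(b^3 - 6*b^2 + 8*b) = (b^2 - 4)/(b*(b - 4))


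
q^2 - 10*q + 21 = (q - 7)*(q - 3)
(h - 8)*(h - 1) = h^2 - 9*h + 8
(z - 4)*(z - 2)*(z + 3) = z^3 - 3*z^2 - 10*z + 24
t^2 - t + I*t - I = (t - 1)*(t + I)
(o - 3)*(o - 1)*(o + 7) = o^3 + 3*o^2 - 25*o + 21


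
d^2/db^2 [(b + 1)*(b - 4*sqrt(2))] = 2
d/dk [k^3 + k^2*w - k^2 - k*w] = 3*k^2 + 2*k*w - 2*k - w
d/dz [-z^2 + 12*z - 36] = 12 - 2*z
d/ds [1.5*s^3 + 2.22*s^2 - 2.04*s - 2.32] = 4.5*s^2 + 4.44*s - 2.04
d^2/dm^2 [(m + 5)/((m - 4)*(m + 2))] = 2*(m^3 + 15*m^2 - 6*m + 44)/(m^6 - 6*m^5 - 12*m^4 + 88*m^3 + 96*m^2 - 384*m - 512)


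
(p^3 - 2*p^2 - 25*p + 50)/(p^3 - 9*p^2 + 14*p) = (p^2 - 25)/(p*(p - 7))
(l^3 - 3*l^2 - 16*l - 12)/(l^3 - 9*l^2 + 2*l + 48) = (l^2 - 5*l - 6)/(l^2 - 11*l + 24)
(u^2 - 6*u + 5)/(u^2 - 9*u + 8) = (u - 5)/(u - 8)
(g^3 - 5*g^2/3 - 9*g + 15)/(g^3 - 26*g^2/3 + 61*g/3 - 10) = (3*g^2 + 4*g - 15)/(3*g^2 - 17*g + 10)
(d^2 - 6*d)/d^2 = (d - 6)/d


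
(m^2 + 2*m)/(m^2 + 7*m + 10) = m/(m + 5)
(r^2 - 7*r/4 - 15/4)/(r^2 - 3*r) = (r + 5/4)/r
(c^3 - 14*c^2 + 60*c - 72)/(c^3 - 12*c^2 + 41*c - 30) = (c^2 - 8*c + 12)/(c^2 - 6*c + 5)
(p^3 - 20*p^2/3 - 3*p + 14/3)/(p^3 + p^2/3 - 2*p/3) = (p - 7)/p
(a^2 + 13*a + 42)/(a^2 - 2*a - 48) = (a + 7)/(a - 8)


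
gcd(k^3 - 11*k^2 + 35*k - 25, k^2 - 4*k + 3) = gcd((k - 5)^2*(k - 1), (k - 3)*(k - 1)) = k - 1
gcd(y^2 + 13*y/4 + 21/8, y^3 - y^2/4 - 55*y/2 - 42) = y + 7/4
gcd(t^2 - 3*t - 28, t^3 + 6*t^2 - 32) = t + 4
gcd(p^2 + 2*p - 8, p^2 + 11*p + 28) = p + 4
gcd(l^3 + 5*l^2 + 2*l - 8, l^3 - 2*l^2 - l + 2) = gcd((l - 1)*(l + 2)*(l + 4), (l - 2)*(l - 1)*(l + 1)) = l - 1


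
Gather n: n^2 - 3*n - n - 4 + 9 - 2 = n^2 - 4*n + 3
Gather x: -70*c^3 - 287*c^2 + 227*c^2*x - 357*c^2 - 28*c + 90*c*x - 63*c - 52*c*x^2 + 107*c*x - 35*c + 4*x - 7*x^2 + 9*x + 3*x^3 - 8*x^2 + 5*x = -70*c^3 - 644*c^2 - 126*c + 3*x^3 + x^2*(-52*c - 15) + x*(227*c^2 + 197*c + 18)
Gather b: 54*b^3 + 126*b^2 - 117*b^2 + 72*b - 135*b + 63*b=54*b^3 + 9*b^2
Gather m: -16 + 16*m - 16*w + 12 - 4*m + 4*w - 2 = 12*m - 12*w - 6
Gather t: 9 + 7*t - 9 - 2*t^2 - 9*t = -2*t^2 - 2*t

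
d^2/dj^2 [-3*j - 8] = 0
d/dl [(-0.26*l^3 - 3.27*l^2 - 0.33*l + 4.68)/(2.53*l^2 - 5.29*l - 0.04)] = (-0.6578*l^4 + 2.7508*l^3 + 18.1644*l^2 - 23.4192*l + 24.7704)/(6.4009*l^4 - 26.7674*l^3 + 27.7817*l^2 + 0.4232*l + 0.0016)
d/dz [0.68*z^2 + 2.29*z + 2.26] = 1.36*z + 2.29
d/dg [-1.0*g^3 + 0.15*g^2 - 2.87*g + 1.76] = -3.0*g^2 + 0.3*g - 2.87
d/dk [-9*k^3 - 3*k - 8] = -27*k^2 - 3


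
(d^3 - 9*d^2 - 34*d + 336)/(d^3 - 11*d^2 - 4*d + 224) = (d + 6)/(d + 4)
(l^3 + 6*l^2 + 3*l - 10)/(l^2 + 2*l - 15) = (l^2 + l - 2)/(l - 3)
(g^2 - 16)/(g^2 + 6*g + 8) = (g - 4)/(g + 2)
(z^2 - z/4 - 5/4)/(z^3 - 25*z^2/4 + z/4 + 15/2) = 1/(z - 6)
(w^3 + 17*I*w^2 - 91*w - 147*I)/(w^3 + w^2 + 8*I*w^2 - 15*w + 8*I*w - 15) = (w^2 + 14*I*w - 49)/(w^2 + w*(1 + 5*I) + 5*I)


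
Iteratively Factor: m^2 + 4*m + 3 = (m + 1)*(m + 3)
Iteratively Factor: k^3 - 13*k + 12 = (k - 3)*(k^2 + 3*k - 4) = (k - 3)*(k - 1)*(k + 4)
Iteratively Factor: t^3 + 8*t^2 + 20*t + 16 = (t + 4)*(t^2 + 4*t + 4) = (t + 2)*(t + 4)*(t + 2)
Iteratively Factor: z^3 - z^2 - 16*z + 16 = (z - 4)*(z^2 + 3*z - 4) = (z - 4)*(z + 4)*(z - 1)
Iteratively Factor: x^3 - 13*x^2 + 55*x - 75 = (x - 3)*(x^2 - 10*x + 25) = (x - 5)*(x - 3)*(x - 5)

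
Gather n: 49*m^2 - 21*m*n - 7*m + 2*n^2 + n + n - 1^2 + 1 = 49*m^2 - 7*m + 2*n^2 + n*(2 - 21*m)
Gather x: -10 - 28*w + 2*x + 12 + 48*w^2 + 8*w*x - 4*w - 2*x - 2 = 48*w^2 + 8*w*x - 32*w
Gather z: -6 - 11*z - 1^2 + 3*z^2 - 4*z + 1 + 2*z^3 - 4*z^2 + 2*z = 2*z^3 - z^2 - 13*z - 6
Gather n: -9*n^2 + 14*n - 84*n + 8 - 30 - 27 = -9*n^2 - 70*n - 49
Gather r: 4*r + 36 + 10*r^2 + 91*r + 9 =10*r^2 + 95*r + 45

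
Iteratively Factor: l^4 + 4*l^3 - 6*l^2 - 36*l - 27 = (l + 3)*(l^3 + l^2 - 9*l - 9) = (l + 3)^2*(l^2 - 2*l - 3) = (l - 3)*(l + 3)^2*(l + 1)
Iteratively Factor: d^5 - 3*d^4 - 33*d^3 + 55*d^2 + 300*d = (d + 4)*(d^4 - 7*d^3 - 5*d^2 + 75*d) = d*(d + 4)*(d^3 - 7*d^2 - 5*d + 75) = d*(d + 3)*(d + 4)*(d^2 - 10*d + 25) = d*(d - 5)*(d + 3)*(d + 4)*(d - 5)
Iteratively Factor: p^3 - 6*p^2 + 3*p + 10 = (p + 1)*(p^2 - 7*p + 10) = (p - 2)*(p + 1)*(p - 5)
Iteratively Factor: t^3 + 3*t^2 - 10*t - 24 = (t - 3)*(t^2 + 6*t + 8) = (t - 3)*(t + 2)*(t + 4)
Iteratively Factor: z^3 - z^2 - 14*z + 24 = (z - 3)*(z^2 + 2*z - 8) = (z - 3)*(z - 2)*(z + 4)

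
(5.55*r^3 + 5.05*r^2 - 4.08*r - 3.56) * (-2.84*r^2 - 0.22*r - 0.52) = -15.762*r^5 - 15.563*r^4 + 7.5902*r^3 + 8.382*r^2 + 2.9048*r + 1.8512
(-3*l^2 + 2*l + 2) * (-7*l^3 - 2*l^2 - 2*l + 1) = 21*l^5 - 8*l^4 - 12*l^3 - 11*l^2 - 2*l + 2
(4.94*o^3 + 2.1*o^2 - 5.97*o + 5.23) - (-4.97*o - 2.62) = 4.94*o^3 + 2.1*o^2 - 1.0*o + 7.85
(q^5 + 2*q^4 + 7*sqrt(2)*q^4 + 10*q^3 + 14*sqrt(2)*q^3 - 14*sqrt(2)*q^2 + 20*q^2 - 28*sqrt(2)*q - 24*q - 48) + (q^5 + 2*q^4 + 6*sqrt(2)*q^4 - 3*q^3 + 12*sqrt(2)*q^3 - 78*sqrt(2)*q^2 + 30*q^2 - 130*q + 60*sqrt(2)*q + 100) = 2*q^5 + 4*q^4 + 13*sqrt(2)*q^4 + 7*q^3 + 26*sqrt(2)*q^3 - 92*sqrt(2)*q^2 + 50*q^2 - 154*q + 32*sqrt(2)*q + 52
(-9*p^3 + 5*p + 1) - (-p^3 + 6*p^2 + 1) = -8*p^3 - 6*p^2 + 5*p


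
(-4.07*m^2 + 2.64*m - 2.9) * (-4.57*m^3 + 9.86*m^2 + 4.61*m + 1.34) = 18.5999*m^5 - 52.195*m^4 + 20.5207*m^3 - 21.8774*m^2 - 9.8314*m - 3.886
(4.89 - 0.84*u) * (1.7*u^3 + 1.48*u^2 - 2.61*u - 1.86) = -1.428*u^4 + 7.0698*u^3 + 9.4296*u^2 - 11.2005*u - 9.0954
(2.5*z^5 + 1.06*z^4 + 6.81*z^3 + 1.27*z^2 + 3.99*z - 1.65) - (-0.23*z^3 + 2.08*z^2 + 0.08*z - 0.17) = 2.5*z^5 + 1.06*z^4 + 7.04*z^3 - 0.81*z^2 + 3.91*z - 1.48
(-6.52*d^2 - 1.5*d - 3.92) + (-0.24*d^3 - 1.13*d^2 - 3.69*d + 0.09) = -0.24*d^3 - 7.65*d^2 - 5.19*d - 3.83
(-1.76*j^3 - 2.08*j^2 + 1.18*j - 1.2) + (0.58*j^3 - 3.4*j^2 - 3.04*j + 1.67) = -1.18*j^3 - 5.48*j^2 - 1.86*j + 0.47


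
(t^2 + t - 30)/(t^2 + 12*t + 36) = (t - 5)/(t + 6)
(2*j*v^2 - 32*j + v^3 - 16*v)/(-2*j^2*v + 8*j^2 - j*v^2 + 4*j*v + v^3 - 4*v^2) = (2*j*v + 8*j + v^2 + 4*v)/(-2*j^2 - j*v + v^2)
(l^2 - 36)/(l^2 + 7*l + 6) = (l - 6)/(l + 1)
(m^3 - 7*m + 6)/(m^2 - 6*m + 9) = (m^3 - 7*m + 6)/(m^2 - 6*m + 9)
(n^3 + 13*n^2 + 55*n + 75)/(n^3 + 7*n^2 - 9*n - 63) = (n^2 + 10*n + 25)/(n^2 + 4*n - 21)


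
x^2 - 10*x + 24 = (x - 6)*(x - 4)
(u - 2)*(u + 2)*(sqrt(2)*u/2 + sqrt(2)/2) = sqrt(2)*u^3/2 + sqrt(2)*u^2/2 - 2*sqrt(2)*u - 2*sqrt(2)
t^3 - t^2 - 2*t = t*(t - 2)*(t + 1)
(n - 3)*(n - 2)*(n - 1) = n^3 - 6*n^2 + 11*n - 6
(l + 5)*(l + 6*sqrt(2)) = l^2 + 5*l + 6*sqrt(2)*l + 30*sqrt(2)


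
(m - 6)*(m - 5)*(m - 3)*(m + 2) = m^4 - 12*m^3 + 35*m^2 + 36*m - 180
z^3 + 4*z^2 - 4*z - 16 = (z - 2)*(z + 2)*(z + 4)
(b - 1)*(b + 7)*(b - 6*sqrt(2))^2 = b^4 - 12*sqrt(2)*b^3 + 6*b^3 - 72*sqrt(2)*b^2 + 65*b^2 + 84*sqrt(2)*b + 432*b - 504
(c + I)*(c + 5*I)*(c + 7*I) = c^3 + 13*I*c^2 - 47*c - 35*I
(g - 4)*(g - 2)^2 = g^3 - 8*g^2 + 20*g - 16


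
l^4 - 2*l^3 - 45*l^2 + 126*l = l*(l - 6)*(l - 3)*(l + 7)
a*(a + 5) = a^2 + 5*a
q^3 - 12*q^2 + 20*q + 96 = (q - 8)*(q - 6)*(q + 2)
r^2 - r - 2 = (r - 2)*(r + 1)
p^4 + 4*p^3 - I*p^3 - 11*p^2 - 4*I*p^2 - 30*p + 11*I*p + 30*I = (p - 3)*(p + 2)*(p + 5)*(p - I)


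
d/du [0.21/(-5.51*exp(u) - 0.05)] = 1.1571*exp(u)/(5.51*exp(u) + 0.05)^2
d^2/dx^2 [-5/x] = -10/x^3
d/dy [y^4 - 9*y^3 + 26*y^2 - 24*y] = 4*y^3 - 27*y^2 + 52*y - 24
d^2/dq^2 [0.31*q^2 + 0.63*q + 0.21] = 0.620000000000000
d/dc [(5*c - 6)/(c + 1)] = 11/(c + 1)^2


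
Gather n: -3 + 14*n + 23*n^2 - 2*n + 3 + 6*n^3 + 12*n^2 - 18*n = 6*n^3 + 35*n^2 - 6*n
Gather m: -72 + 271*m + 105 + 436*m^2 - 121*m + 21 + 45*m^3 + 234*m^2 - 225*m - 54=45*m^3 + 670*m^2 - 75*m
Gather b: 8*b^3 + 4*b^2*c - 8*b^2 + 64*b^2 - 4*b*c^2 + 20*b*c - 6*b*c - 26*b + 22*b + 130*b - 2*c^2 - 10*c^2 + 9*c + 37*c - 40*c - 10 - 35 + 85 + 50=8*b^3 + b^2*(4*c + 56) + b*(-4*c^2 + 14*c + 126) - 12*c^2 + 6*c + 90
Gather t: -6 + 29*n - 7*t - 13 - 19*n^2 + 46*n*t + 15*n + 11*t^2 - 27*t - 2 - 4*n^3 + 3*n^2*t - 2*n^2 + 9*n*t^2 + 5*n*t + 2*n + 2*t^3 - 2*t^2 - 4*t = -4*n^3 - 21*n^2 + 46*n + 2*t^3 + t^2*(9*n + 9) + t*(3*n^2 + 51*n - 38) - 21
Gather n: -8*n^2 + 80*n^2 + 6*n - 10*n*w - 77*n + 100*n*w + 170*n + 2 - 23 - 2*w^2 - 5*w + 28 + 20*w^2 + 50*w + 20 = 72*n^2 + n*(90*w + 99) + 18*w^2 + 45*w + 27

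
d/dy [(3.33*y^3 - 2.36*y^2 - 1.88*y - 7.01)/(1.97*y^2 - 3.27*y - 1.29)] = (6.5601*y^4 - 21.7782*y^3 - 1.4663*y^2 + 33.7082*y - 20.4975)/(3.8809*y^4 - 12.8838*y^3 + 5.6103*y^2 + 8.4366*y + 1.6641)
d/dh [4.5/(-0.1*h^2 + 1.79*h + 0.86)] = (0.9*h - 8.055)/(-0.1*h^2 + 1.79*h + 0.86)^2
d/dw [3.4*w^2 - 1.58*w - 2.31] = 6.8*w - 1.58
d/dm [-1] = 0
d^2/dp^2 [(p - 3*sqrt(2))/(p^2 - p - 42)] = 2*(-(p - 3*sqrt(2))*(2*p - 1)^2 + (-3*p + 1 + 3*sqrt(2))*(-p^2 + p + 42))/(-p^2 + p + 42)^3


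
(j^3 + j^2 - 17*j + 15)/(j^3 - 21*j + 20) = (j - 3)/(j - 4)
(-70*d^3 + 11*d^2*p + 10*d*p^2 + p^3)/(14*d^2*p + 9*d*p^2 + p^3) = (-10*d^2 + 3*d*p + p^2)/(p*(2*d + p))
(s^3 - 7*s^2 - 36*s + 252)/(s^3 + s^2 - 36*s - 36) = (s - 7)/(s + 1)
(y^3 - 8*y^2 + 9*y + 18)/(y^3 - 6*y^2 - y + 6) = (y - 3)/(y - 1)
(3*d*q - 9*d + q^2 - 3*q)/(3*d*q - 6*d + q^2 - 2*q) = (q - 3)/(q - 2)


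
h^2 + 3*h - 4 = (h - 1)*(h + 4)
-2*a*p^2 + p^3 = p^2*(-2*a + p)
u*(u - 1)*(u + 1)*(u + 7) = u^4 + 7*u^3 - u^2 - 7*u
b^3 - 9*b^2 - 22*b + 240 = (b - 8)*(b - 6)*(b + 5)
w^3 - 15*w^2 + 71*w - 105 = (w - 7)*(w - 5)*(w - 3)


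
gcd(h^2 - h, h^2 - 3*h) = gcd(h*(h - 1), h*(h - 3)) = h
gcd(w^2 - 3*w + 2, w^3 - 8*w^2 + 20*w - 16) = w - 2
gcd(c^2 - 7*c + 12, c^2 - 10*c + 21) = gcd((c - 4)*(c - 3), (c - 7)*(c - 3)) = c - 3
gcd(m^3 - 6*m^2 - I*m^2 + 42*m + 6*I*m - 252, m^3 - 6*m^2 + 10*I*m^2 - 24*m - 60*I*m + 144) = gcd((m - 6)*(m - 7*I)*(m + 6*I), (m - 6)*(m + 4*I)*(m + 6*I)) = m^2 + m*(-6 + 6*I) - 36*I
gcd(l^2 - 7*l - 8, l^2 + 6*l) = 1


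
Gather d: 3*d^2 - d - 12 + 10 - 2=3*d^2 - d - 4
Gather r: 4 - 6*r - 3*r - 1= 3 - 9*r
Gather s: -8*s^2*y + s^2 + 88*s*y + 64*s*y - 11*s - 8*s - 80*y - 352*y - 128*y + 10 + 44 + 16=s^2*(1 - 8*y) + s*(152*y - 19) - 560*y + 70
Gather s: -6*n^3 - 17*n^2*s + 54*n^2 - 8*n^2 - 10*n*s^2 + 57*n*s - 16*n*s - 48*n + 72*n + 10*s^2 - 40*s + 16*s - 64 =-6*n^3 + 46*n^2 + 24*n + s^2*(10 - 10*n) + s*(-17*n^2 + 41*n - 24) - 64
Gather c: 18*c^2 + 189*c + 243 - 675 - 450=18*c^2 + 189*c - 882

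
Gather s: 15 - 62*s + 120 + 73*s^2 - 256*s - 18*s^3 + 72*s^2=-18*s^3 + 145*s^2 - 318*s + 135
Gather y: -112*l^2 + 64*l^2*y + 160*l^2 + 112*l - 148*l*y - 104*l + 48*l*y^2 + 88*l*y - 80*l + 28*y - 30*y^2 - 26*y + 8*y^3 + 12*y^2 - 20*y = 48*l^2 - 72*l + 8*y^3 + y^2*(48*l - 18) + y*(64*l^2 - 60*l - 18)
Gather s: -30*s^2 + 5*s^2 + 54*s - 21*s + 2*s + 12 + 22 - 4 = -25*s^2 + 35*s + 30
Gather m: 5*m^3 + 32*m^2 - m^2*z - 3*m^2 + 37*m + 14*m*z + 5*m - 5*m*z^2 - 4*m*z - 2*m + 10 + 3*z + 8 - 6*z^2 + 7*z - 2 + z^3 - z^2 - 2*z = 5*m^3 + m^2*(29 - z) + m*(-5*z^2 + 10*z + 40) + z^3 - 7*z^2 + 8*z + 16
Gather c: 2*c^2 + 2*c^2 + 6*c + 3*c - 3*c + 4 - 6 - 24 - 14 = 4*c^2 + 6*c - 40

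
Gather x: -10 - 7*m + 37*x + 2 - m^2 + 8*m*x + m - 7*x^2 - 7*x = -m^2 - 6*m - 7*x^2 + x*(8*m + 30) - 8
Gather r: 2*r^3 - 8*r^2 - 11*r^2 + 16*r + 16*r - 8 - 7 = 2*r^3 - 19*r^2 + 32*r - 15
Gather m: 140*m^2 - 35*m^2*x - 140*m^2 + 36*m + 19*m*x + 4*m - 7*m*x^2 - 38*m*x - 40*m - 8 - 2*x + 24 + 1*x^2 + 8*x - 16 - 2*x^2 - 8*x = -35*m^2*x + m*(-7*x^2 - 19*x) - x^2 - 2*x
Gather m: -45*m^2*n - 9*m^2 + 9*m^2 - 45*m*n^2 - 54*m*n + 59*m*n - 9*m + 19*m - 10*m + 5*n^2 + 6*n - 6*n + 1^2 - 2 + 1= -45*m^2*n + m*(-45*n^2 + 5*n) + 5*n^2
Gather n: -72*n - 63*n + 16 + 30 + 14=60 - 135*n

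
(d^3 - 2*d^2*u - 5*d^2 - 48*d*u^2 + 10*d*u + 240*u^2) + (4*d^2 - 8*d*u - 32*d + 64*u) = d^3 - 2*d^2*u - d^2 - 48*d*u^2 + 2*d*u - 32*d + 240*u^2 + 64*u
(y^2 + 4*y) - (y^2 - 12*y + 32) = 16*y - 32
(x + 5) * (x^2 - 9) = x^3 + 5*x^2 - 9*x - 45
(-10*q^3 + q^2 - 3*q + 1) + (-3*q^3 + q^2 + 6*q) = -13*q^3 + 2*q^2 + 3*q + 1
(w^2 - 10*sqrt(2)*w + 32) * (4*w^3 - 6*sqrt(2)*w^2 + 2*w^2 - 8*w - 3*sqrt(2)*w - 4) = 4*w^5 - 46*sqrt(2)*w^4 + 2*w^4 - 23*sqrt(2)*w^3 + 240*w^3 - 112*sqrt(2)*w^2 + 120*w^2 - 256*w - 56*sqrt(2)*w - 128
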